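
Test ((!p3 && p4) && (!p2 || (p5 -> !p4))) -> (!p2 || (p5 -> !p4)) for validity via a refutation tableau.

Assume the negation and expand:
Initial set: {!(((!p3 && p4) && (!p2 || (p5 -> !p4))) -> (!p2 || (p5 -> !p4)))}.
!(((!p3 && p4) && (!p2 || (p5 -> !p4))) -> (!p2 || (p5 -> !p4))): α-rule — add ((!p3 && p4) && (!p2 || (p5 -> !p4))), !(!p2 || (p5 -> !p4)).
((!p3 && p4) && (!p2 || (p5 -> !p4))): α-rule — add (!p3 && p4), (!p2 || (p5 -> !p4)).
!(!p2 || (p5 -> !p4)): α-rule — add !!p2, !(p5 -> !p4).
(!p3 && p4): α-rule — add !p3, p4.
!(p5 -> !p4): α-rule — add p5, !!p4.
(!p2 || (p5 -> !p4)): β-rule — branch into !p2  //  (p5 -> !p4).
  branch 1 (add !p2):
    × closes — contains both p2 and !p2.
  branch 2 (add (p5 -> !p4)):
    (p5 -> !p4): β-rule — branch into !p5  //  !p4.
      branch 2.1 (add !p5):
        × closes — contains both p5 and !p5.
      branch 2.2 (add !p4):
        × closes — contains both p4 and !p4.
All 3 branches close.
Every branch closed, so the negation is unsatisfiable and the formula is valid.

Valid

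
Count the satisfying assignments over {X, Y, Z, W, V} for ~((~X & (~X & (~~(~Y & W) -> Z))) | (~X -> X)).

Initial set: {T ~((~X & (~X & (~~(~Y & W) -> Z))) | (~X -> X))}.
T ~((~X & (~X & (~~(~Y & W) -> Z))) | (~X -> X)): α-rule — add F (~X & (~X & (~~(~Y & W) -> Z))), F (~X -> X).
F (~X -> X): α-rule — add T ~X, F X.
F (~X & (~X & (~~(~Y & W) -> Z))): β-rule — branch into F ~X  //  F (~X & (~~(~Y & W) -> Z)).
  branch 1 (add F ~X):
    × closes — contains both X and ~X.
  branch 2 (add F (~X & (~~(~Y & W) -> Z))):
    F (~X & (~~(~Y & W) -> Z)): β-rule — branch into F ~X  //  F (~~(~Y & W) -> Z).
      branch 2.1 (add F ~X):
        × closes — contains both X and ~X.
      branch 2.2 (add F (~~(~Y & W) -> Z)):
        F (~~(~Y & W) -> Z): α-rule — add T ~~(~Y & W), F Z.
        T ~~(~Y & W): drop double negation, giving T (~Y & W).
        T (~Y & W): α-rule — add T ~Y, T W.
        ○ open, literals {W=true, X=false, Y=false, Z=false}.
2 branches closed, 1 open.
Each open branch fixes some atoms; the unmentioned ones are free. Counting distinct full assignments: branch {W=true, X=false, Y=false, Z=false} (V) contributes 2 new. Total: 2.

2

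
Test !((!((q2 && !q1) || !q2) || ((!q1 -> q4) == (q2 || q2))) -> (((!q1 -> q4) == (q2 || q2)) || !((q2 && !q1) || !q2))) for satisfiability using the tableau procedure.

Unsatisfiable

Initial set: {T !((!((q2 && !q1) || !q2) || ((!q1 -> q4) == (q2 || q2))) -> (((!q1 -> q4) == (q2 || q2)) || !((q2 && !q1) || !q2)))}.
T !((!((q2 && !q1) || !q2) || ((!q1 -> q4) == (q2 || q2))) -> (((!q1 -> q4) == (q2 || q2)) || !((q2 && !q1) || !q2))): α-rule — add T (!((q2 && !q1) || !q2) || ((!q1 -> q4) == (q2 || q2))), F (((!q1 -> q4) == (q2 || q2)) || !((q2 && !q1) || !q2)).
F (((!q1 -> q4) == (q2 || q2)) || !((q2 && !q1) || !q2)): α-rule — add F ((!q1 -> q4) == (q2 || q2)), F !((q2 && !q1) || !q2).
T (!((q2 && !q1) || !q2) || ((!q1 -> q4) == (q2 || q2))): β-rule — branch into T !((q2 && !q1) || !q2)  //  T ((!q1 -> q4) == (q2 || q2)).
  branch 1 (add T !((q2 && !q1) || !q2)):
    T !((q2 && !q1) || !q2): α-rule — add F (q2 && !q1), F !q2.
    F ((!q1 -> q4) == (q2 || q2)): β-rule — branch into T (!q1 -> q4), F (q2 || q2)  //  F (!q1 -> q4), T (q2 || q2).
      branch 1.1 (add T (!q1 -> q4), F (q2 || q2)):
        F (q2 || q2): α-rule — add F q2, F q2.
        × closes — contains both q2 and !q2.
      branch 1.2 (add F (!q1 -> q4), T (q2 || q2)):
        F (!q1 -> q4): α-rule — add T !q1, F q4.
        F !((q2 && !q1) || !q2): β-rule — branch into T (q2 && !q1)  //  T !q2.
          branch 1.2.1 (add T (q2 && !q1)):
            T (q2 && !q1): α-rule — add T q2, T !q1.
            F (q2 && !q1): β-rule — branch into F q2  //  F !q1.
              branch 1.2.1.1 (add F q2):
                × closes — contains both q2 and !q2.
              branch 1.2.1.2 (add F !q1):
                × closes — contains both q1 and !q1.
          branch 1.2.2 (add T !q2):
            × closes — contains both q2 and !q2.
  branch 2 (add T ((!q1 -> q4) == (q2 || q2))):
    F ((!q1 -> q4) == (q2 || q2)): β-rule — branch into T (!q1 -> q4), F (q2 || q2)  //  F (!q1 -> q4), T (q2 || q2).
      branch 2.1 (add T (!q1 -> q4), F (q2 || q2)):
        F (q2 || q2): α-rule — add F q2, F q2.
        F !((q2 && !q1) || !q2): β-rule — branch into T (q2 && !q1)  //  T !q2.
          branch 2.1.1 (add T (q2 && !q1)):
            T (q2 && !q1): α-rule — add T q2, T !q1.
            × closes — contains both q2 and !q2.
          branch 2.1.2 (add T !q2):
            T ((!q1 -> q4) == (q2 || q2)): β-rule — branch into T (!q1 -> q4), T (q2 || q2)  //  F (!q1 -> q4), F (q2 || q2).
              branch 2.1.2.1 (add T (!q1 -> q4), T (q2 || q2)):
                T (!q1 -> q4): β-rule — branch into F !q1  //  T q4.
                  branch 2.1.2.1.1 (add F !q1):
                    T (!q1 -> q4): β-rule — branch into F !q1  //  T q4.
                      branch 2.1.2.1.1.1 (add F !q1):
                        T (q2 || q2): β-rule — branch into T q2  //  T q2.
                          branch 2.1.2.1.1.1.1 (add T q2):
                            × closes — contains both q2 and !q2.
                          branch 2.1.2.1.1.1.2 (add T q2):
                            × closes — contains both q2 and !q2.
                      branch 2.1.2.1.1.2 (add T q4):
                        T (q2 || q2): β-rule — branch into T q2  //  T q2.
                          branch 2.1.2.1.1.2.1 (add T q2):
                            × closes — contains both q2 and !q2.
                          branch 2.1.2.1.1.2.2 (add T q2):
                            × closes — contains both q2 and !q2.
                  branch 2.1.2.1.2 (add T q4):
                    T (!q1 -> q4): β-rule — branch into F !q1  //  T q4.
                      branch 2.1.2.1.2.1 (add F !q1):
                        T (q2 || q2): β-rule — branch into T q2  //  T q2.
                          branch 2.1.2.1.2.1.1 (add T q2):
                            × closes — contains both q2 and !q2.
                          branch 2.1.2.1.2.1.2 (add T q2):
                            × closes — contains both q2 and !q2.
                      branch 2.1.2.1.2.2 (add T q4):
                        T (q2 || q2): β-rule — branch into T q2  //  T q2.
                          branch 2.1.2.1.2.2.1 (add T q2):
                            × closes — contains both q2 and !q2.
                          branch 2.1.2.1.2.2.2 (add T q2):
                            × closes — contains both q2 and !q2.
              branch 2.1.2.2 (add F (!q1 -> q4), F (q2 || q2)):
                F (!q1 -> q4): α-rule — add T !q1, F q4.
                F (q2 || q2): α-rule — add F q2, F q2.
                T (!q1 -> q4): β-rule — branch into F !q1  //  T q4.
                  branch 2.1.2.2.1 (add F !q1):
                    × closes — contains both q1 and !q1.
                  branch 2.1.2.2.2 (add T q4):
                    × closes — contains both q4 and !q4.
      branch 2.2 (add F (!q1 -> q4), T (q2 || q2)):
        F (!q1 -> q4): α-rule — add T !q1, F q4.
        F !((q2 && !q1) || !q2): β-rule — branch into T (q2 && !q1)  //  T !q2.
          branch 2.2.1 (add T (q2 && !q1)):
            T (q2 && !q1): α-rule — add T q2, T !q1.
            T ((!q1 -> q4) == (q2 || q2)): β-rule — branch into T (!q1 -> q4), T (q2 || q2)  //  F (!q1 -> q4), F (q2 || q2).
              branch 2.2.1.1 (add T (!q1 -> q4), T (q2 || q2)):
                T (q2 || q2): β-rule — branch into T q2  //  T q2.
                  branch 2.2.1.1.1 (add T q2):
                    T (!q1 -> q4): β-rule — branch into F !q1  //  T q4.
                      branch 2.2.1.1.1.1 (add F !q1):
                        × closes — contains both q1 and !q1.
                      branch 2.2.1.1.1.2 (add T q4):
                        × closes — contains both q4 and !q4.
                  branch 2.2.1.1.2 (add T q2):
                    T (!q1 -> q4): β-rule — branch into F !q1  //  T q4.
                      branch 2.2.1.1.2.1 (add F !q1):
                        × closes — contains both q1 and !q1.
                      branch 2.2.1.1.2.2 (add T q4):
                        × closes — contains both q4 and !q4.
              branch 2.2.1.2 (add F (!q1 -> q4), F (q2 || q2)):
                F (!q1 -> q4): α-rule — add T !q1, F q4.
                F (q2 || q2): α-rule — add F q2, F q2.
                × closes — contains both q2 and !q2.
          branch 2.2.2 (add T !q2):
            T ((!q1 -> q4) == (q2 || q2)): β-rule — branch into T (!q1 -> q4), T (q2 || q2)  //  F (!q1 -> q4), F (q2 || q2).
              branch 2.2.2.1 (add T (!q1 -> q4), T (q2 || q2)):
                T (q2 || q2): β-rule — branch into T q2  //  T q2.
                  branch 2.2.2.1.1 (add T q2):
                    × closes — contains both q2 and !q2.
                  branch 2.2.2.1.2 (add T q2):
                    × closes — contains both q2 and !q2.
              branch 2.2.2.2 (add F (!q1 -> q4), F (q2 || q2)):
                F (!q1 -> q4): α-rule — add T !q1, F q4.
                F (q2 || q2): α-rule — add F q2, F q2.
                T (q2 || q2): β-rule — branch into T q2  //  T q2.
                  branch 2.2.2.2.1 (add T q2):
                    × closes — contains both q2 and !q2.
                  branch 2.2.2.2.2 (add T q2):
                    × closes — contains both q2 and !q2.
All 24 branches close.
Every branch closed; the formula is unsatisfiable.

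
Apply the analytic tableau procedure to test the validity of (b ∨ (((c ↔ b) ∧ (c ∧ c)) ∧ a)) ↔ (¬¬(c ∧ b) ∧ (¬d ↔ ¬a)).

Not valid

Assume the negation and expand:
Initial set: {F ((b ∨ (((c ↔ b) ∧ (c ∧ c)) ∧ a)) ↔ (¬¬(c ∧ b) ∧ (¬d ↔ ¬a)))}.
F ((b ∨ (((c ↔ b) ∧ (c ∧ c)) ∧ a)) ↔ (¬¬(c ∧ b) ∧ (¬d ↔ ¬a))): β-rule — branch into T (b ∨ (((c ↔ b) ∧ (c ∧ c)) ∧ a)), F (¬¬(c ∧ b) ∧ (¬d ↔ ¬a))  //  F (b ∨ (((c ↔ b) ∧ (c ∧ c)) ∧ a)), T (¬¬(c ∧ b) ∧ (¬d ↔ ¬a)).
  branch 1 (add T (b ∨ (((c ↔ b) ∧ (c ∧ c)) ∧ a)), F (¬¬(c ∧ b) ∧ (¬d ↔ ¬a))):
    T (b ∨ (((c ↔ b) ∧ (c ∧ c)) ∧ a)): β-rule — branch into T b  //  T (((c ↔ b) ∧ (c ∧ c)) ∧ a).
      branch 1.1 (add T b):
        F (¬¬(c ∧ b) ∧ (¬d ↔ ¬a)): β-rule — branch into F ¬¬(c ∧ b)  //  F (¬d ↔ ¬a).
          branch 1.1.1 (add F ¬¬(c ∧ b)):
            F ¬¬(c ∧ b): drop double negation, giving F (c ∧ b).
            F (c ∧ b): β-rule — branch into F c  //  F b.
              branch 1.1.1.1 (add F c):
                ○ open, literals {b=T, c=F}.
              branch 1.1.1.2 (add F b):
                × closes — contains both b and ¬b.
          branch 1.1.2 (add F (¬d ↔ ¬a)):
            F (¬d ↔ ¬a): β-rule — branch into T ¬d, F ¬a  //  F ¬d, T ¬a.
              branch 1.1.2.1 (add T ¬d, F ¬a):
                ○ open, literals {a=T, b=T, d=F}.
              branch 1.1.2.2 (add F ¬d, T ¬a):
                ○ open, literals {a=F, b=T, d=T}.
      branch 1.2 (add T (((c ↔ b) ∧ (c ∧ c)) ∧ a)):
        T (((c ↔ b) ∧ (c ∧ c)) ∧ a): α-rule — add T ((c ↔ b) ∧ (c ∧ c)), T a.
        T ((c ↔ b) ∧ (c ∧ c)): α-rule — add T (c ↔ b), T (c ∧ c).
        T (c ∧ c): α-rule — add T c, T c.
        F (¬¬(c ∧ b) ∧ (¬d ↔ ¬a)): β-rule — branch into F ¬¬(c ∧ b)  //  F (¬d ↔ ¬a).
          branch 1.2.1 (add F ¬¬(c ∧ b)):
            F ¬¬(c ∧ b): drop double negation, giving F (c ∧ b).
            T (c ↔ b): β-rule — branch into T c, T b  //  F c, F b.
              branch 1.2.1.1 (add T c, T b):
                F (c ∧ b): β-rule — branch into F c  //  F b.
                  branch 1.2.1.1.1 (add F c):
                    × closes — contains both c and ¬c.
                  branch 1.2.1.1.2 (add F b):
                    × closes — contains both b and ¬b.
              branch 1.2.1.2 (add F c, F b):
                × closes — contains both c and ¬c.
          branch 1.2.2 (add F (¬d ↔ ¬a)):
            T (c ↔ b): β-rule — branch into T c, T b  //  F c, F b.
              branch 1.2.2.1 (add T c, T b):
                F (¬d ↔ ¬a): β-rule — branch into T ¬d, F ¬a  //  F ¬d, T ¬a.
                  branch 1.2.2.1.1 (add T ¬d, F ¬a):
                    ○ open, literals {a=T, b=T, c=T, d=F}.
                  branch 1.2.2.1.2 (add F ¬d, T ¬a):
                    × closes — contains both a and ¬a.
              branch 1.2.2.2 (add F c, F b):
                × closes — contains both c and ¬c.
  branch 2 (add F (b ∨ (((c ↔ b) ∧ (c ∧ c)) ∧ a)), T (¬¬(c ∧ b) ∧ (¬d ↔ ¬a))):
    F (b ∨ (((c ↔ b) ∧ (c ∧ c)) ∧ a)): α-rule — add F b, F (((c ↔ b) ∧ (c ∧ c)) ∧ a).
    T (¬¬(c ∧ b) ∧ (¬d ↔ ¬a)): α-rule — add T ¬¬(c ∧ b), T (¬d ↔ ¬a).
    T ¬¬(c ∧ b): drop double negation, giving T (c ∧ b).
    T (c ∧ b): α-rule — add T c, T b.
    × closes — contains both b and ¬b.
7 branches closed, 4 open.
An open branch gives a countermodel: b=T, c=F (unmentioned atoms arbitrary); under it the original formula is false.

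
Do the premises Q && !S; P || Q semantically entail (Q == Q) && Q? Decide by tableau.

Yes

Initial set: {(Q && !S); (P || Q); !((Q == Q) && Q)}.
(Q && !S): α-rule — add Q, !S.
(P || Q): β-rule — branch into P  //  Q.
  branch 1 (add P):
    !((Q == Q) && Q): β-rule — branch into !(Q == Q)  //  !Q.
      branch 1.1 (add !(Q == Q)):
        !(Q == Q): β-rule — branch into Q, !Q  //  !Q, Q.
          branch 1.1.1 (add Q, !Q):
            × closes — contains both Q and !Q.
          branch 1.1.2 (add !Q, Q):
            × closes — contains both Q and !Q.
      branch 1.2 (add !Q):
        × closes — contains both Q and !Q.
  branch 2 (add Q):
    !((Q == Q) && Q): β-rule — branch into !(Q == Q)  //  !Q.
      branch 2.1 (add !(Q == Q)):
        !(Q == Q): β-rule — branch into Q, !Q  //  !Q, Q.
          branch 2.1.1 (add Q, !Q):
            × closes — contains both Q and !Q.
          branch 2.1.2 (add !Q, Q):
            × closes — contains both Q and !Q.
      branch 2.2 (add !Q):
        × closes — contains both Q and !Q.
All 6 branches close.
Every branch closed, so the premises entail the conclusion.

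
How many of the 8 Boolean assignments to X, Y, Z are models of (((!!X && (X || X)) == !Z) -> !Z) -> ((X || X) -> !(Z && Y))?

Initial set: {T ((((!!X && (X || X)) == !Z) -> !Z) -> ((X || X) -> !(Z && Y)))}.
T ((((!!X && (X || X)) == !Z) -> !Z) -> ((X || X) -> !(Z && Y))): β-rule — branch into F (((!!X && (X || X)) == !Z) -> !Z)  //  T ((X || X) -> !(Z && Y)).
  branch 1 (add F (((!!X && (X || X)) == !Z) -> !Z)):
    F (((!!X && (X || X)) == !Z) -> !Z): α-rule — add T ((!!X && (X || X)) == !Z), F !Z.
    T ((!!X && (X || X)) == !Z): β-rule — branch into T (!!X && (X || X)), T !Z  //  F (!!X && (X || X)), F !Z.
      branch 1.1 (add T (!!X && (X || X)), T !Z):
        × closes — contains both Z and !Z.
      branch 1.2 (add F (!!X && (X || X)), F !Z):
        F (!!X && (X || X)): β-rule — branch into F !!X  //  F (X || X).
          branch 1.2.1 (add F !!X):
            F !!X: drop double negation, giving F X.
            ○ open, literals {X=0, Z=1}.
          branch 1.2.2 (add F (X || X)):
            F (X || X): α-rule — add F X, F X.
            ○ open, literals {X=0, Z=1}.
  branch 2 (add T ((X || X) -> !(Z && Y))):
    T ((X || X) -> !(Z && Y)): β-rule — branch into F (X || X)  //  T !(Z && Y).
      branch 2.1 (add F (X || X)):
        F (X || X): α-rule — add F X, F X.
        ○ open, literals {X=0}.
      branch 2.2 (add T !(Z && Y)):
        T !(Z && Y): β-rule — branch into F Z  //  F Y.
          branch 2.2.1 (add F Z):
            ○ open, literals {Z=0}.
          branch 2.2.2 (add F Y):
            ○ open, literals {Y=0}.
1 branch closed, 5 open.
Each open branch fixes some atoms; the unmentioned ones are free. Counting distinct full assignments: branch {X=0, Z=1} (Y) contributes 2 new; branch {X=0, Z=1} (Y) contributes 0 new; branch {X=0} (Y, Z) contributes 2 new; branch {Z=0} (X, Y) contributes 2 new; branch {Y=0} (X, Z) contributes 1 new. Total: 7.

7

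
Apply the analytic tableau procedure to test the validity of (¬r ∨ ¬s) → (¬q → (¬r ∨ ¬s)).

Assume the negation and expand:
Initial set: {¬((¬r ∨ ¬s) → (¬q → (¬r ∨ ¬s)))}.
¬((¬r ∨ ¬s) → (¬q → (¬r ∨ ¬s))): α-rule — add (¬r ∨ ¬s), ¬(¬q → (¬r ∨ ¬s)).
¬(¬q → (¬r ∨ ¬s)): α-rule — add ¬q, ¬(¬r ∨ ¬s).
¬(¬r ∨ ¬s): α-rule — add ¬¬r, ¬¬s.
(¬r ∨ ¬s): β-rule — branch into ¬r  //  ¬s.
  branch 1 (add ¬r):
    × closes — contains both r and ¬r.
  branch 2 (add ¬s):
    × closes — contains both s and ¬s.
All 2 branches close.
Every branch closed, so the negation is unsatisfiable and the formula is valid.

Valid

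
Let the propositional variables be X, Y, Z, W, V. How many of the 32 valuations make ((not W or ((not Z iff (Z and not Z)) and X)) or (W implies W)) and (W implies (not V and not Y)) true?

Initial set: {T (((not W or ((not Z iff (Z and not Z)) and X)) or (W implies W)) and (W implies (not V and not Y)))}.
T (((not W or ((not Z iff (Z and not Z)) and X)) or (W implies W)) and (W implies (not V and not Y))): α-rule — add T ((not W or ((not Z iff (Z and not Z)) and X)) or (W implies W)), T (W implies (not V and not Y)).
T ((not W or ((not Z iff (Z and not Z)) and X)) or (W implies W)): β-rule — branch into T (not W or ((not Z iff (Z and not Z)) and X))  //  T (W implies W).
  branch 1 (add T (not W or ((not Z iff (Z and not Z)) and X))):
    T (W implies (not V and not Y)): β-rule — branch into F W  //  T (not V and not Y).
      branch 1.1 (add F W):
        T (not W or ((not Z iff (Z and not Z)) and X)): β-rule — branch into T not W  //  T ((not Z iff (Z and not Z)) and X).
          branch 1.1.1 (add T not W):
            ○ open, literals {W=false}.
          branch 1.1.2 (add T ((not Z iff (Z and not Z)) and X)):
            T ((not Z iff (Z and not Z)) and X): α-rule — add T (not Z iff (Z and not Z)), T X.
            T (not Z iff (Z and not Z)): β-rule — branch into T not Z, T (Z and not Z)  //  F not Z, F (Z and not Z).
              branch 1.1.2.1 (add T not Z, T (Z and not Z)):
                T (Z and not Z): α-rule — add T Z, T not Z.
                × closes — contains both Z and not Z.
              branch 1.1.2.2 (add F not Z, F (Z and not Z)):
                F (Z and not Z): β-rule — branch into F Z  //  F not Z.
                  branch 1.1.2.2.1 (add F Z):
                    × closes — contains both Z and not Z.
                  branch 1.1.2.2.2 (add F not Z):
                    ○ open, literals {W=false, X=true, Z=true}.
      branch 1.2 (add T (not V and not Y)):
        T (not V and not Y): α-rule — add T not V, T not Y.
        T (not W or ((not Z iff (Z and not Z)) and X)): β-rule — branch into T not W  //  T ((not Z iff (Z and not Z)) and X).
          branch 1.2.1 (add T not W):
            ○ open, literals {V=false, W=false, Y=false}.
          branch 1.2.2 (add T ((not Z iff (Z and not Z)) and X)):
            T ((not Z iff (Z and not Z)) and X): α-rule — add T (not Z iff (Z and not Z)), T X.
            T (not Z iff (Z and not Z)): β-rule — branch into T not Z, T (Z and not Z)  //  F not Z, F (Z and not Z).
              branch 1.2.2.1 (add T not Z, T (Z and not Z)):
                T (Z and not Z): α-rule — add T Z, T not Z.
                × closes — contains both Z and not Z.
              branch 1.2.2.2 (add F not Z, F (Z and not Z)):
                F (Z and not Z): β-rule — branch into F Z  //  F not Z.
                  branch 1.2.2.2.1 (add F Z):
                    × closes — contains both Z and not Z.
                  branch 1.2.2.2.2 (add F not Z):
                    ○ open, literals {V=false, X=true, Y=false, Z=true}.
  branch 2 (add T (W implies W)):
    T (W implies (not V and not Y)): β-rule — branch into F W  //  T (not V and not Y).
      branch 2.1 (add F W):
        T (W implies W): β-rule — branch into F W  //  T W.
          branch 2.1.1 (add F W):
            ○ open, literals {W=false}.
          branch 2.1.2 (add T W):
            × closes — contains both W and not W.
      branch 2.2 (add T (not V and not Y)):
        T (not V and not Y): α-rule — add T not V, T not Y.
        T (W implies W): β-rule — branch into F W  //  T W.
          branch 2.2.1 (add F W):
            ○ open, literals {V=false, W=false, Y=false}.
          branch 2.2.2 (add T W):
            ○ open, literals {V=false, W=true, Y=false}.
5 branches closed, 7 open.
Each open branch fixes some atoms; the unmentioned ones are free. Counting distinct full assignments: branch {W=false} (X, Y, Z, V) contributes 16 new; branch {W=false, X=true, Z=true} (Y, V) contributes 0 new; branch {V=false, W=false, Y=false} (X, Z) contributes 0 new; branch {V=false, X=true, Y=false, Z=true} (W) contributes 1 new; branch {W=false} (X, Y, Z, V) contributes 0 new; branch {V=false, W=false, Y=false} (X, Z) contributes 0 new; branch {V=false, W=true, Y=false} (X, Z) contributes 3 new. Total: 20.

20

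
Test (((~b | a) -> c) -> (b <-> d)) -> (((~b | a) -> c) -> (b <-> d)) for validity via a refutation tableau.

Valid

Assume the negation and expand:
Initial set: {~((((~b | a) -> c) -> (b <-> d)) -> (((~b | a) -> c) -> (b <-> d)))}.
~((((~b | a) -> c) -> (b <-> d)) -> (((~b | a) -> c) -> (b <-> d))): α-rule — add (((~b | a) -> c) -> (b <-> d)), ~(((~b | a) -> c) -> (b <-> d)).
~(((~b | a) -> c) -> (b <-> d)): α-rule — add ((~b | a) -> c), ~(b <-> d).
(((~b | a) -> c) -> (b <-> d)): β-rule — branch into ~((~b | a) -> c)  //  (b <-> d).
  branch 1 (add ~((~b | a) -> c)):
    ~((~b | a) -> c): α-rule — add (~b | a), ~c.
    ((~b | a) -> c): β-rule — branch into ~(~b | a)  //  c.
      branch 1.1 (add ~(~b | a)):
        ~(~b | a): α-rule — add ~~b, ~a.
        ~(b <-> d): β-rule — branch into b, ~d  //  ~b, d.
          branch 1.1.1 (add b, ~d):
            (~b | a): β-rule — branch into ~b  //  a.
              branch 1.1.1.1 (add ~b):
                × closes — contains both b and ~b.
              branch 1.1.1.2 (add a):
                × closes — contains both a and ~a.
          branch 1.1.2 (add ~b, d):
            × closes — contains both b and ~b.
      branch 1.2 (add c):
        × closes — contains both c and ~c.
  branch 2 (add (b <-> d)):
    ((~b | a) -> c): β-rule — branch into ~(~b | a)  //  c.
      branch 2.1 (add ~(~b | a)):
        ~(~b | a): α-rule — add ~~b, ~a.
        ~(b <-> d): β-rule — branch into b, ~d  //  ~b, d.
          branch 2.1.1 (add b, ~d):
            (b <-> d): β-rule — branch into b, d  //  ~b, ~d.
              branch 2.1.1.1 (add b, d):
                × closes — contains both d and ~d.
              branch 2.1.1.2 (add ~b, ~d):
                × closes — contains both b and ~b.
          branch 2.1.2 (add ~b, d):
            × closes — contains both b and ~b.
      branch 2.2 (add c):
        ~(b <-> d): β-rule — branch into b, ~d  //  ~b, d.
          branch 2.2.1 (add b, ~d):
            (b <-> d): β-rule — branch into b, d  //  ~b, ~d.
              branch 2.2.1.1 (add b, d):
                × closes — contains both d and ~d.
              branch 2.2.1.2 (add ~b, ~d):
                × closes — contains both b and ~b.
          branch 2.2.2 (add ~b, d):
            (b <-> d): β-rule — branch into b, d  //  ~b, ~d.
              branch 2.2.2.1 (add b, d):
                × closes — contains both b and ~b.
              branch 2.2.2.2 (add ~b, ~d):
                × closes — contains both d and ~d.
All 11 branches close.
Every branch closed, so the negation is unsatisfiable and the formula is valid.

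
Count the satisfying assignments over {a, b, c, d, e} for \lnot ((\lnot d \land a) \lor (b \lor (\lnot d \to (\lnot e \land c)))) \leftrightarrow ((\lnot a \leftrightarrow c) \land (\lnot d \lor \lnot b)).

19

Initial set: {(\lnot ((\lnot d \land a) \lor (b \lor (\lnot d \to (\lnot e \land c)))) \leftrightarrow ((\lnot a \leftrightarrow c) \land (\lnot d \lor \lnot b)))}.
(\lnot ((\lnot d \land a) \lor (b \lor (\lnot d \to (\lnot e \land c)))) \leftrightarrow ((\lnot a \leftrightarrow c) \land (\lnot d \lor \lnot b))): β-rule — branch into \lnot ((\lnot d \land a) \lor (b \lor (\lnot d \to (\lnot e \land c)))), ((\lnot a \leftrightarrow c) \land (\lnot d \lor \lnot b))  //  \lnot \lnot ((\lnot d \land a) \lor (b \lor (\lnot d \to (\lnot e \land c)))), \lnot ((\lnot a \leftrightarrow c) \land (\lnot d \lor \lnot b)).
  branch 1 (add \lnot ((\lnot d \land a) \lor (b \lor (\lnot d \to (\lnot e \land c)))), ((\lnot a \leftrightarrow c) \land (\lnot d \lor \lnot b))):
    \lnot ((\lnot d \land a) \lor (b \lor (\lnot d \to (\lnot e \land c)))): α-rule — add \lnot (\lnot d \land a), \lnot (b \lor (\lnot d \to (\lnot e \land c))).
    ((\lnot a \leftrightarrow c) \land (\lnot d \lor \lnot b)): α-rule — add (\lnot a \leftrightarrow c), (\lnot d \lor \lnot b).
    \lnot (b \lor (\lnot d \to (\lnot e \land c))): α-rule — add \lnot b, \lnot (\lnot d \to (\lnot e \land c)).
    \lnot (\lnot d \to (\lnot e \land c)): α-rule — add \lnot d, \lnot (\lnot e \land c).
    \lnot (\lnot d \land a): β-rule — branch into \lnot \lnot d  //  \lnot a.
      branch 1.1 (add \lnot \lnot d):
        × closes — contains both d and \lnot d.
      branch 1.2 (add \lnot a):
        (\lnot a \leftrightarrow c): β-rule — branch into \lnot a, c  //  \lnot \lnot a, \lnot c.
          branch 1.2.1 (add \lnot a, c):
            (\lnot d \lor \lnot b): β-rule — branch into \lnot d  //  \lnot b.
              branch 1.2.1.1 (add \lnot d):
                \lnot (\lnot e \land c): β-rule — branch into \lnot \lnot e  //  \lnot c.
                  branch 1.2.1.1.1 (add \lnot \lnot e):
                    ○ open, literals {a=0, b=0, c=1, d=0, e=1}.
                  branch 1.2.1.1.2 (add \lnot c):
                    × closes — contains both c and \lnot c.
              branch 1.2.1.2 (add \lnot b):
                \lnot (\lnot e \land c): β-rule — branch into \lnot \lnot e  //  \lnot c.
                  branch 1.2.1.2.1 (add \lnot \lnot e):
                    ○ open, literals {a=0, b=0, c=1, d=0, e=1}.
                  branch 1.2.1.2.2 (add \lnot c):
                    × closes — contains both c and \lnot c.
          branch 1.2.2 (add \lnot \lnot a, \lnot c):
            × closes — contains both a and \lnot a.
  branch 2 (add \lnot \lnot ((\lnot d \land a) \lor (b \lor (\lnot d \to (\lnot e \land c)))), \lnot ((\lnot a \leftrightarrow c) \land (\lnot d \lor \lnot b))):
    \lnot \lnot ((\lnot d \land a) \lor (b \lor (\lnot d \to (\lnot e \land c)))): β-rule — branch into (\lnot d \land a)  //  (b \lor (\lnot d \to (\lnot e \land c))).
      branch 2.1 (add (\lnot d \land a)):
        (\lnot d \land a): α-rule — add \lnot d, a.
        \lnot ((\lnot a \leftrightarrow c) \land (\lnot d \lor \lnot b)): β-rule — branch into \lnot (\lnot a \leftrightarrow c)  //  \lnot (\lnot d \lor \lnot b).
          branch 2.1.1 (add \lnot (\lnot a \leftrightarrow c)):
            \lnot (\lnot a \leftrightarrow c): β-rule — branch into \lnot a, \lnot c  //  \lnot \lnot a, c.
              branch 2.1.1.1 (add \lnot a, \lnot c):
                × closes — contains both a and \lnot a.
              branch 2.1.1.2 (add \lnot \lnot a, c):
                ○ open, literals {a=1, c=1, d=0}.
          branch 2.1.2 (add \lnot (\lnot d \lor \lnot b)):
            \lnot (\lnot d \lor \lnot b): α-rule — add \lnot \lnot d, \lnot \lnot b.
            × closes — contains both d and \lnot d.
      branch 2.2 (add (b \lor (\lnot d \to (\lnot e \land c)))):
        \lnot ((\lnot a \leftrightarrow c) \land (\lnot d \lor \lnot b)): β-rule — branch into \lnot (\lnot a \leftrightarrow c)  //  \lnot (\lnot d \lor \lnot b).
          branch 2.2.1 (add \lnot (\lnot a \leftrightarrow c)):
            (b \lor (\lnot d \to (\lnot e \land c))): β-rule — branch into b  //  (\lnot d \to (\lnot e \land c)).
              branch 2.2.1.1 (add b):
                \lnot (\lnot a \leftrightarrow c): β-rule — branch into \lnot a, \lnot c  //  \lnot \lnot a, c.
                  branch 2.2.1.1.1 (add \lnot a, \lnot c):
                    ○ open, literals {a=0, b=1, c=0}.
                  branch 2.2.1.1.2 (add \lnot \lnot a, c):
                    ○ open, literals {a=1, b=1, c=1}.
              branch 2.2.1.2 (add (\lnot d \to (\lnot e \land c))):
                \lnot (\lnot a \leftrightarrow c): β-rule — branch into \lnot a, \lnot c  //  \lnot \lnot a, c.
                  branch 2.2.1.2.1 (add \lnot a, \lnot c):
                    (\lnot d \to (\lnot e \land c)): β-rule — branch into \lnot \lnot d  //  (\lnot e \land c).
                      branch 2.2.1.2.1.1 (add \lnot \lnot d):
                        ○ open, literals {a=0, c=0, d=1}.
                      branch 2.2.1.2.1.2 (add (\lnot e \land c)):
                        (\lnot e \land c): α-rule — add \lnot e, c.
                        × closes — contains both c and \lnot c.
                  branch 2.2.1.2.2 (add \lnot \lnot a, c):
                    (\lnot d \to (\lnot e \land c)): β-rule — branch into \lnot \lnot d  //  (\lnot e \land c).
                      branch 2.2.1.2.2.1 (add \lnot \lnot d):
                        ○ open, literals {a=1, c=1, d=1}.
                      branch 2.2.1.2.2.2 (add (\lnot e \land c)):
                        (\lnot e \land c): α-rule — add \lnot e, c.
                        ○ open, literals {a=1, c=1, e=0}.
          branch 2.2.2 (add \lnot (\lnot d \lor \lnot b)):
            \lnot (\lnot d \lor \lnot b): α-rule — add \lnot \lnot d, \lnot \lnot b.
            (b \lor (\lnot d \to (\lnot e \land c))): β-rule — branch into b  //  (\lnot d \to (\lnot e \land c)).
              branch 2.2.2.1 (add b):
                ○ open, literals {b=1, d=1}.
              branch 2.2.2.2 (add (\lnot d \to (\lnot e \land c))):
                (\lnot d \to (\lnot e \land c)): β-rule — branch into \lnot \lnot d  //  (\lnot e \land c).
                  branch 2.2.2.2.1 (add \lnot \lnot d):
                    ○ open, literals {b=1, d=1}.
                  branch 2.2.2.2.2 (add (\lnot e \land c)):
                    (\lnot e \land c): α-rule — add \lnot e, c.
                    ○ open, literals {b=1, c=1, d=1, e=0}.
7 branches closed, 11 open.
Each open branch fixes some atoms; the unmentioned ones are free. Counting distinct full assignments: branch {a=0, b=0, c=1, d=0, e=1} (none free) contributes 1 new; branch {a=0, b=0, c=1, d=0, e=1} (none free) contributes 0 new; branch {a=1, c=1, d=0} (b, e) contributes 4 new; branch {a=0, b=1, c=0} (d, e) contributes 4 new; branch {a=1, b=1, c=1} (d, e) contributes 2 new; branch {a=0, c=0, d=1} (b, e) contributes 2 new; branch {a=1, c=1, d=1} (b, e) contributes 2 new; branch {a=1, c=1, e=0} (b, d) contributes 0 new; branch {b=1, d=1} (a, c, e) contributes 4 new; branch {b=1, d=1} (a, c, e) contributes 0 new; branch {b=1, c=1, d=1, e=0} (a) contributes 0 new. Total: 19.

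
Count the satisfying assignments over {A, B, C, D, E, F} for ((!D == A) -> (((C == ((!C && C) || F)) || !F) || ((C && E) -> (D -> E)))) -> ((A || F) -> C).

Initial set: {T (((!D == A) -> (((C == ((!C && C) || F)) || !F) || ((C && E) -> (D -> E)))) -> ((A || F) -> C))}.
T (((!D == A) -> (((C == ((!C && C) || F)) || !F) || ((C && E) -> (D -> E)))) -> ((A || F) -> C)): β-rule — branch into F ((!D == A) -> (((C == ((!C && C) || F)) || !F) || ((C && E) -> (D -> E))))  //  T ((A || F) -> C).
  branch 1 (add F ((!D == A) -> (((C == ((!C && C) || F)) || !F) || ((C && E) -> (D -> E))))):
    F ((!D == A) -> (((C == ((!C && C) || F)) || !F) || ((C && E) -> (D -> E)))): α-rule — add T (!D == A), F (((C == ((!C && C) || F)) || !F) || ((C && E) -> (D -> E))).
    F (((C == ((!C && C) || F)) || !F) || ((C && E) -> (D -> E))): α-rule — add F ((C == ((!C && C) || F)) || !F), F ((C && E) -> (D -> E)).
    F ((C == ((!C && C) || F)) || !F): α-rule — add F (C == ((!C && C) || F)), F !F.
    F ((C && E) -> (D -> E)): α-rule — add T (C && E), F (D -> E).
    T (C && E): α-rule — add T C, T E.
    F (D -> E): α-rule — add T D, F E.
    × closes — contains both E and !E.
  branch 2 (add T ((A || F) -> C)):
    T ((A || F) -> C): β-rule — branch into F (A || F)  //  T C.
      branch 2.1 (add F (A || F)):
        F (A || F): α-rule — add F A, F F.
        ○ open, literals {A=F, F=F}.
      branch 2.2 (add T C):
        ○ open, literals {C=T}.
1 branch closed, 2 open.
Each open branch fixes some atoms; the unmentioned ones are free. Counting distinct full assignments: branch {A=F, F=F} (B, C, D, E) contributes 16 new; branch {C=T} (A, B, D, E, F) contributes 24 new. Total: 40.

40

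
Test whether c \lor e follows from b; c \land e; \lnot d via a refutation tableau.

Initial set: {T b; T (c \land e); T \lnot d; F (c \lor e)}.
T (c \land e): α-rule — add T c, T e.
F (c \lor e): α-rule — add F c, F e.
× closes — contains both c and \lnot c.
All 1 branch closes.
Every branch closed, so the premises entail the conclusion.

Yes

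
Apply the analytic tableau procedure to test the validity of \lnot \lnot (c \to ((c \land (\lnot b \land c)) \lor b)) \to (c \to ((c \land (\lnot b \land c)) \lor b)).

Assume the negation and expand:
Initial set: {\lnot (\lnot \lnot (c \to ((c \land (\lnot b \land c)) \lor b)) \to (c \to ((c \land (\lnot b \land c)) \lor b)))}.
\lnot (\lnot \lnot (c \to ((c \land (\lnot b \land c)) \lor b)) \to (c \to ((c \land (\lnot b \land c)) \lor b))): α-rule — add \lnot \lnot (c \to ((c \land (\lnot b \land c)) \lor b)), \lnot (c \to ((c \land (\lnot b \land c)) \lor b)).
\lnot \lnot (c \to ((c \land (\lnot b \land c)) \lor b)): drop double negation, giving (c \to ((c \land (\lnot b \land c)) \lor b)).
\lnot (c \to ((c \land (\lnot b \land c)) \lor b)): α-rule — add c, \lnot ((c \land (\lnot b \land c)) \lor b).
\lnot ((c \land (\lnot b \land c)) \lor b): α-rule — add \lnot (c \land (\lnot b \land c)), \lnot b.
(c \to ((c \land (\lnot b \land c)) \lor b)): β-rule — branch into \lnot c  //  ((c \land (\lnot b \land c)) \lor b).
  branch 1 (add \lnot c):
    × closes — contains both c and \lnot c.
  branch 2 (add ((c \land (\lnot b \land c)) \lor b)):
    \lnot (c \land (\lnot b \land c)): β-rule — branch into \lnot c  //  \lnot (\lnot b \land c).
      branch 2.1 (add \lnot c):
        × closes — contains both c and \lnot c.
      branch 2.2 (add \lnot (\lnot b \land c)):
        ((c \land (\lnot b \land c)) \lor b): β-rule — branch into (c \land (\lnot b \land c))  //  b.
          branch 2.2.1 (add (c \land (\lnot b \land c))):
            (c \land (\lnot b \land c)): α-rule — add c, (\lnot b \land c).
            (\lnot b \land c): α-rule — add \lnot b, c.
            \lnot (\lnot b \land c): β-rule — branch into \lnot \lnot b  //  \lnot c.
              branch 2.2.1.1 (add \lnot \lnot b):
                × closes — contains both b and \lnot b.
              branch 2.2.1.2 (add \lnot c):
                × closes — contains both c and \lnot c.
          branch 2.2.2 (add b):
            × closes — contains both b and \lnot b.
All 5 branches close.
Every branch closed, so the negation is unsatisfiable and the formula is valid.

Valid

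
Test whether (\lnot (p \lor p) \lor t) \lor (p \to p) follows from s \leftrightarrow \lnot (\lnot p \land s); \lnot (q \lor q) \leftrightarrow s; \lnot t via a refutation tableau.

Initial set: {(s \leftrightarrow \lnot (\lnot p \land s)); (\lnot (q \lor q) \leftrightarrow s); \lnot t; \lnot ((\lnot (p \lor p) \lor t) \lor (p \to p))}.
\lnot ((\lnot (p \lor p) \lor t) \lor (p \to p)): α-rule — add \lnot (\lnot (p \lor p) \lor t), \lnot (p \to p).
\lnot (\lnot (p \lor p) \lor t): α-rule — add \lnot \lnot (p \lor p), \lnot t.
\lnot (p \to p): α-rule — add p, \lnot p.
× closes — contains both p and \lnot p.
All 1 branch closes.
Every branch closed, so the premises entail the conclusion.

Yes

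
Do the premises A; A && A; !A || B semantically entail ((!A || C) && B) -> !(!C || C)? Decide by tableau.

Initial set: {A; (A && A); (!A || B); !(((!A || C) && B) -> !(!C || C))}.
(A && A): α-rule — add A, A.
!(((!A || C) && B) -> !(!C || C)): α-rule — add ((!A || C) && B), !!(!C || C).
((!A || C) && B): α-rule — add (!A || C), B.
(!A || B): β-rule — branch into !A  //  B.
  branch 1 (add !A):
    × closes — contains both A and !A.
  branch 2 (add B):
    !!(!C || C): β-rule — branch into !C  //  C.
      branch 2.1 (add !C):
        (!A || C): β-rule — branch into !A  //  C.
          branch 2.1.1 (add !A):
            × closes — contains both A and !A.
          branch 2.1.2 (add C):
            × closes — contains both C and !C.
      branch 2.2 (add C):
        (!A || C): β-rule — branch into !A  //  C.
          branch 2.2.1 (add !A):
            × closes — contains both A and !A.
          branch 2.2.2 (add C):
            ○ open, literals {A=1, B=1, C=1}.
4 branches closed, 1 open.
An open branch gives a countermodel: A=1, B=1, C=1 (unmentioned atoms arbitrary); the premises hold there but the conclusion fails.

No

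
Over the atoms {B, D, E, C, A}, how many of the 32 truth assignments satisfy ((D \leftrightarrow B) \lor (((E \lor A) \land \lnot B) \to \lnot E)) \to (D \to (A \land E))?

Initial set: {(((D \leftrightarrow B) \lor (((E \lor A) \land \lnot B) \to \lnot E)) \to (D \to (A \land E)))}.
(((D \leftrightarrow B) \lor (((E \lor A) \land \lnot B) \to \lnot E)) \to (D \to (A \land E))): β-rule — branch into \lnot ((D \leftrightarrow B) \lor (((E \lor A) \land \lnot B) \to \lnot E))  //  (D \to (A \land E)).
  branch 1 (add \lnot ((D \leftrightarrow B) \lor (((E \lor A) \land \lnot B) \to \lnot E))):
    \lnot ((D \leftrightarrow B) \lor (((E \lor A) \land \lnot B) \to \lnot E)): α-rule — add \lnot (D \leftrightarrow B), \lnot (((E \lor A) \land \lnot B) \to \lnot E).
    \lnot (((E \lor A) \land \lnot B) \to \lnot E): α-rule — add ((E \lor A) \land \lnot B), \lnot \lnot E.
    ((E \lor A) \land \lnot B): α-rule — add (E \lor A), \lnot B.
    \lnot (D \leftrightarrow B): β-rule — branch into D, \lnot B  //  \lnot D, B.
      branch 1.1 (add D, \lnot B):
        (E \lor A): β-rule — branch into E  //  A.
          branch 1.1.1 (add E):
            ○ open, literals {B=F, D=T, E=T}.
          branch 1.1.2 (add A):
            ○ open, literals {A=T, B=F, D=T, E=T}.
      branch 1.2 (add \lnot D, B):
        × closes — contains both B and \lnot B.
  branch 2 (add (D \to (A \land E))):
    (D \to (A \land E)): β-rule — branch into \lnot D  //  (A \land E).
      branch 2.1 (add \lnot D):
        ○ open, literals {D=F}.
      branch 2.2 (add (A \land E)):
        (A \land E): α-rule — add A, E.
        ○ open, literals {A=T, E=T}.
1 branch closed, 4 open.
Each open branch fixes some atoms; the unmentioned ones are free. Counting distinct full assignments: branch {B=F, D=T, E=T} (C, A) contributes 4 new; branch {A=T, B=F, D=T, E=T} (C) contributes 0 new; branch {D=F} (B, E, C, A) contributes 16 new; branch {A=T, E=T} (B, D, C) contributes 2 new. Total: 22.

22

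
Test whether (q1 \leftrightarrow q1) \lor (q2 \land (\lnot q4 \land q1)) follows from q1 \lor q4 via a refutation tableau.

Initial set: {(q1 \lor q4); \lnot ((q1 \leftrightarrow q1) \lor (q2 \land (\lnot q4 \land q1)))}.
\lnot ((q1 \leftrightarrow q1) \lor (q2 \land (\lnot q4 \land q1))): α-rule — add \lnot (q1 \leftrightarrow q1), \lnot (q2 \land (\lnot q4 \land q1)).
(q1 \lor q4): β-rule — branch into q1  //  q4.
  branch 1 (add q1):
    \lnot (q1 \leftrightarrow q1): β-rule — branch into q1, \lnot q1  //  \lnot q1, q1.
      branch 1.1 (add q1, \lnot q1):
        × closes — contains both q1 and \lnot q1.
      branch 1.2 (add \lnot q1, q1):
        × closes — contains both q1 and \lnot q1.
  branch 2 (add q4):
    \lnot (q1 \leftrightarrow q1): β-rule — branch into q1, \lnot q1  //  \lnot q1, q1.
      branch 2.1 (add q1, \lnot q1):
        × closes — contains both q1 and \lnot q1.
      branch 2.2 (add \lnot q1, q1):
        × closes — contains both q1 and \lnot q1.
All 4 branches close.
Every branch closed, so the premises entail the conclusion.

Yes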